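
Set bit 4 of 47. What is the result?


47 | (1 << 4) = 47 | 16 = 63

63


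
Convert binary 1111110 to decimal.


1111110 in decimal = 126

126


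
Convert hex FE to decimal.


FE hex = 254 decimal

254


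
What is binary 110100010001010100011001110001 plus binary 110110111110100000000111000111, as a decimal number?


110100010001010100011001110001 + 110110111110100000000111000111 = 1101011001111110100100000111000 = 1799309368

1799309368


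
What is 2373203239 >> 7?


0b10001101011101000011010100100111 >> 7 = 0b1000110101110100001101010 = 18540650

18540650


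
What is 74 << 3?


0b1001010 << 3 = 0b1001010000 = 592

592


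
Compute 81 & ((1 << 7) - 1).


81 & 127 = 81

81


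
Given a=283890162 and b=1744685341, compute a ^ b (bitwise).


283890162 ^ 1744685341 = 1997936879

1997936879


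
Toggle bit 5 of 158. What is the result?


158 ^ (1 << 5) = 158 ^ 32 = 190

190


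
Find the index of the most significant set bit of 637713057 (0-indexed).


0b100110000000101011101010100001. Highest set bit at position 29

29


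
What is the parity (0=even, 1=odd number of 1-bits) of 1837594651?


0b1101101100001110111100000011011 has 17 ones => parity 1

1


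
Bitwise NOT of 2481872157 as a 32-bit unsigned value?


~0b10010011111011100101110100011101 = 0b1101100000100011010001011100010 = 1813095138 (32-bit unsigned)

1813095138


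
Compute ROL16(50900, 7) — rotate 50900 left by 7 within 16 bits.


Rotate 0b1100011011010100 left by 7 (16-bit) = 0b110101001100011 = 27235

27235


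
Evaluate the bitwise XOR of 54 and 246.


0b110110 ^ 0b11110110 = 0b11000000 = 192

192


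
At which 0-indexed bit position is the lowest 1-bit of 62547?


0b1111010001010011. Lowest set bit at position 0

0


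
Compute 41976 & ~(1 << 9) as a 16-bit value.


41976 & ~(1 << 9) = 41464

41464


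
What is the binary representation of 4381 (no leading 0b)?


4381 = 1000100011101 in binary

1000100011101


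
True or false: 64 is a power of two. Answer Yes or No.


0b1000000. Only one bit set => Yes

Yes


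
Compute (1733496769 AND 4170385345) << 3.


Step 1: 1733496769 & 4170385345 = 1611859905
Step 2: 1611859905 << 3 = 12894879240

12894879240


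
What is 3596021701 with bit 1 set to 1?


3596021701 | (1 << 1) = 3596021701 | 2 = 3596021703

3596021703


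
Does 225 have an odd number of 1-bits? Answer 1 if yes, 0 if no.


0b11100001 has 4 ones => parity 0

0


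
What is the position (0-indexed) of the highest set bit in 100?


0b1100100. Highest set bit at position 6

6


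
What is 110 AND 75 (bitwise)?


0b1101110 & 0b1001011 = 0b1001010 = 74

74


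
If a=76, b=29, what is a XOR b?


76 ^ 29 = 81

81


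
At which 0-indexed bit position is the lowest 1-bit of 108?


0b1101100. Lowest set bit at position 2

2


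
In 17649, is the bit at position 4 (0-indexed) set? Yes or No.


0b100010011110001, bit 4 = 1. Yes

Yes


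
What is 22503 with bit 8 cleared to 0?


22503 & ~(1 << 8) = 22247

22247


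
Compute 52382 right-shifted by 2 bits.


0b1100110010011110 >> 2 = 0b11001100100111 = 13095

13095


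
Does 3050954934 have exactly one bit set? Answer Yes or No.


0b10110101110110011110000010110110. Multiple bits set => No

No


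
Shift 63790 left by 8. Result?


0b1111100100101110 << 8 = 0b111110010010111000000000 = 16330240

16330240


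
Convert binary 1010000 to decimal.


1010000 in decimal = 80

80


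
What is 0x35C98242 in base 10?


35C98242 hex = 902398530 decimal

902398530


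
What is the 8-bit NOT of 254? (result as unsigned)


~0b11111110 = 0b1 = 1 (8-bit unsigned)

1


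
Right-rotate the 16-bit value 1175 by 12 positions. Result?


Rotate 0b10010010111 right by 12 (16-bit) = 0b100100101110000 = 18800

18800


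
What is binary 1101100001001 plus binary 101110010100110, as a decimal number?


1101100001001 + 101110010100110 = 111011110101111 = 30639

30639


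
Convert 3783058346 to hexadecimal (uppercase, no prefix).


3783058346 = E17CE3AA hex

E17CE3AA


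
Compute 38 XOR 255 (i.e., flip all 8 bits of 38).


38 ^ 255 = 217

217


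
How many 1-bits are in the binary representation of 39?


0b100111 has 4 set bits

4


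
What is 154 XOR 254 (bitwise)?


0b10011010 ^ 0b11111110 = 0b1100100 = 100

100


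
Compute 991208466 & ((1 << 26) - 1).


991208466 & 67108863 = 51684370

51684370


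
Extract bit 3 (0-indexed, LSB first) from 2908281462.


0b10101101010110001101101001110110, position 3 = 0

0


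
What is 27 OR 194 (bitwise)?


0b11011 | 0b11000010 = 0b11011011 = 219

219


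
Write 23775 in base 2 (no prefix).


23775 = 101110011011111 in binary

101110011011111


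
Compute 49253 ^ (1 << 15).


49253 ^ (1 << 15) = 49253 ^ 32768 = 16485

16485


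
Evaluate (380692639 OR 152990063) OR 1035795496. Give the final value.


Step 1: 380692639 | 152990063 = 532609535
Step 2: 532609535 | 1035795496 = 1069481471

1069481471


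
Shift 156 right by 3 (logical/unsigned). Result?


0b10011100 >> 3 = 0b10011 = 19

19


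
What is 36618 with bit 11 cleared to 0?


36618 & ~(1 << 11) = 34570

34570


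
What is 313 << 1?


0b100111001 << 1 = 0b1001110010 = 626

626


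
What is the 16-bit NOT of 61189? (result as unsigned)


~0b1110111100000101 = 0b1000011111010 = 4346 (16-bit unsigned)

4346


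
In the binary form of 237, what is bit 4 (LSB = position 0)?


0b11101101, position 4 = 0

0


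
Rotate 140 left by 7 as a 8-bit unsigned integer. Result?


Rotate 0b10001100 left by 7 (8-bit) = 0b1000110 = 70

70


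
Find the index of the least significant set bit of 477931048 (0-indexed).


0b11100011111001010011000101000. Lowest set bit at position 3

3


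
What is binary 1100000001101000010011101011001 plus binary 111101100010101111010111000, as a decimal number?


1100000001101000010011101011001 + 111101100010101111010111000 = 1100111111001011000011000010001 = 1743095313

1743095313


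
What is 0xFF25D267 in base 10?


FF25D267 hex = 4280668775 decimal

4280668775


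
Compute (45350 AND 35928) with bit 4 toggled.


Step 1: 45350 & 35928 = 32768
Step 2: 32768 ^ (1 << 4) = 32768 ^ 16 = 32784

32784


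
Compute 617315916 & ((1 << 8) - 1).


617315916 & 255 = 76

76


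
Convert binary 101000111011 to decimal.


101000111011 in decimal = 2619

2619


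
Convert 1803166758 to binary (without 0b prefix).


1803166758 = 1101011011110100010010000100110 in binary

1101011011110100010010000100110


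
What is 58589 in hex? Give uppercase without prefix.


58589 = E4DD hex

E4DD


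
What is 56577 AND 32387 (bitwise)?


0b1101110100000001 & 0b111111010000011 = 0b101110000000001 = 23553

23553


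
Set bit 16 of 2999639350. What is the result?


2999639350 | (1 << 16) = 2999639350 | 65536 = 2999704886

2999704886


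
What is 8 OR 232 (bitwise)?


0b1000 | 0b11101000 = 0b11101000 = 232

232


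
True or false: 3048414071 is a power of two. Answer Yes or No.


0b10110101101100110001101101110111. Multiple bits set => No

No


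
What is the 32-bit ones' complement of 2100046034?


2100046034 ^ 4294967295 = 2194921261

2194921261


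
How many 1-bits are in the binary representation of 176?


0b10110000 has 3 set bits

3


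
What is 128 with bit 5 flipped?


128 ^ (1 << 5) = 128 ^ 32 = 160

160


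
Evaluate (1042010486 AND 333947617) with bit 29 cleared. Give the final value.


Step 1: 1042010486 & 333947617 = 302219360
Step 2: 302219360 & ~(1 << 29) = 302219360

302219360


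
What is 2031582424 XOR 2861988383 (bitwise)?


0b1111001000101110111110011011000 ^ 0b10101010100101100111101000011111 = 0b11010011100000010000011011000111 = 3548448455

3548448455


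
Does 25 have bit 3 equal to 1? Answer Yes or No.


0b11001, bit 3 = 1. Yes

Yes


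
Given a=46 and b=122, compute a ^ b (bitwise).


46 ^ 122 = 84

84


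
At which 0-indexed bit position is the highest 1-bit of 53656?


0b1101000110011000. Highest set bit at position 15

15


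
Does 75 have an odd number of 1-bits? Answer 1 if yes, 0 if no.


0b1001011 has 4 ones => parity 0

0


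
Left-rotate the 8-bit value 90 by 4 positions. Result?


Rotate 0b1011010 left by 4 (8-bit) = 0b10100101 = 165

165


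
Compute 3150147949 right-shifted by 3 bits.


0b10111011110000110111000101101101 >> 3 = 0b10111011110000110111000101101 = 393768493

393768493


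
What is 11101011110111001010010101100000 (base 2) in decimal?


11101011110111001010010101100000 in decimal = 3957106016

3957106016


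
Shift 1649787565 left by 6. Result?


0b1100010010101011100001010101101 << 6 = 0b1100010010101011100001010101101000000 = 105586404160

105586404160


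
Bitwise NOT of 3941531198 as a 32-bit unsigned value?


~0b11101010111011101111111000111110 = 0b10101000100010000000111000001 = 353436097 (32-bit unsigned)

353436097


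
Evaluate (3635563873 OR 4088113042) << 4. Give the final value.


Step 1: 3635563873 | 4088113042 = 4223397875
Step 2: 4223397875 << 4 = 67574366000

67574366000


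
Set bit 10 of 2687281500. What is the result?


2687281500 | (1 << 10) = 2687281500 | 1024 = 2687282524

2687282524


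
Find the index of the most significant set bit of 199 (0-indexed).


0b11000111. Highest set bit at position 7

7


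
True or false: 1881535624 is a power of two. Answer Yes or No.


0b1110000001001011111010010001000. Multiple bits set => No

No


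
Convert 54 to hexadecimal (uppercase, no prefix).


54 = 36 hex

36


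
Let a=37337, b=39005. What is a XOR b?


37337 ^ 39005 = 2436

2436


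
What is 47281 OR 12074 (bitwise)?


0b1011100010110001 | 0b10111100101010 = 0b1011111110111011 = 49083

49083


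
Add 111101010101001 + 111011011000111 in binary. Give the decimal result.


111101010101001 + 111011011000111 = 1111000101110000 = 61808

61808


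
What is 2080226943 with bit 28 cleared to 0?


2080226943 & ~(1 << 28) = 1811791487

1811791487


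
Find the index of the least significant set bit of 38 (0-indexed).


0b100110. Lowest set bit at position 1

1


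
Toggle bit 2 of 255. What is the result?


255 ^ (1 << 2) = 255 ^ 4 = 251

251


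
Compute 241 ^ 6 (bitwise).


0b11110001 ^ 0b110 = 0b11110111 = 247

247


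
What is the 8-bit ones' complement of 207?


207 ^ 255 = 48

48


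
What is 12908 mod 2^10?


12908 & 1023 = 620

620


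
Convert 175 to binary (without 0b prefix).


175 = 10101111 in binary

10101111


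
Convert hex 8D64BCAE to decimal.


8D64BCAE hex = 2372189358 decimal

2372189358


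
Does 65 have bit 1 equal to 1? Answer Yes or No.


0b1000001, bit 1 = 0. No

No


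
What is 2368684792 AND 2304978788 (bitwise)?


0b10001101001011110100001011111000 & 0b10001001011000110010111101100100 = 0b10001001001000110000001001100000 = 2300772960

2300772960


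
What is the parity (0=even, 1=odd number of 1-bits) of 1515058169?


0b1011010010011011111001111111001 has 20 ones => parity 0

0


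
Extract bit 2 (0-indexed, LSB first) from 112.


0b1110000, position 2 = 0

0


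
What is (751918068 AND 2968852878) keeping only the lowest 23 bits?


Step 1: 751918068 & 2968852878 = 550574468
Step 2: 550574468 & 8388607 = 5314948

5314948


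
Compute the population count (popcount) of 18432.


0b100100000000000 has 2 set bits

2


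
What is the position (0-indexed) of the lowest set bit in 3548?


0b110111011100. Lowest set bit at position 2

2


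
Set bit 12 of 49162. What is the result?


49162 | (1 << 12) = 49162 | 4096 = 53258

53258


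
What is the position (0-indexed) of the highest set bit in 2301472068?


0b10001001001011011010110101000100. Highest set bit at position 31

31


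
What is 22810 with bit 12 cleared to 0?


22810 & ~(1 << 12) = 18714

18714


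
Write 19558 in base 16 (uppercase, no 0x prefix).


19558 = 4C66 hex

4C66


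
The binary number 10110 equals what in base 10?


10110 in decimal = 22

22


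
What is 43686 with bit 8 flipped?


43686 ^ (1 << 8) = 43686 ^ 256 = 43942

43942


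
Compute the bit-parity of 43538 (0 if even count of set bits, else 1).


0b1010101000010010 has 6 ones => parity 0

0


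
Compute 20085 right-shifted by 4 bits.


0b100111001110101 >> 4 = 0b10011100111 = 1255

1255


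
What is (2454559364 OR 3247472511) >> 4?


Step 1: 2454559364 | 3247472511 = 3554541567
Step 2: 3554541567 >> 4 = 222158847

222158847


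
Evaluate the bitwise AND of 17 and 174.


0b10001 & 0b10101110 = 0b0 = 0

0


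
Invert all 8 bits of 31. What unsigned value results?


31 ^ 255 = 224

224


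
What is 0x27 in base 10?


27 hex = 39 decimal

39


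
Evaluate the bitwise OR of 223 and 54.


0b11011111 | 0b110110 = 0b11111111 = 255

255


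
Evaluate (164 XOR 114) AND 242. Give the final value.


Step 1: 164 ^ 114 = 214
Step 2: 214 & 242 = 210

210


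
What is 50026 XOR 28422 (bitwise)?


0b1100001101101010 ^ 0b110111100000110 = 0b1010110001101100 = 44140

44140


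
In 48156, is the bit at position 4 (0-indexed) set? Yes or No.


0b1011110000011100, bit 4 = 1. Yes

Yes


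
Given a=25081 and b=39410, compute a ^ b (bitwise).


25081 ^ 39410 = 63499

63499


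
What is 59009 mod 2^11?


59009 & 2047 = 1665

1665


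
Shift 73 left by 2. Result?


0b1001001 << 2 = 0b100100100 = 292

292


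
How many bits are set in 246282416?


0b1110101011011111100010110000 has 16 set bits

16


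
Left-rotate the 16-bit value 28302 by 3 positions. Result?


Rotate 0b110111010001110 left by 3 (16-bit) = 0b111010001110011 = 29811

29811


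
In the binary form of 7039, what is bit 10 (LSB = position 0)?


0b1101101111111, position 10 = 0

0


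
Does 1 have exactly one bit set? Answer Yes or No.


0b1. Only one bit set => Yes

Yes


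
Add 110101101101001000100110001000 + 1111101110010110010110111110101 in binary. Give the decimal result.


110101101101001000100110001000 + 1111101110010110010110111110101 = 10110011011111111011011101111101 = 3011491709

3011491709


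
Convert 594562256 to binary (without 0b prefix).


594562256 = 100011011100000100110011010000 in binary

100011011100000100110011010000


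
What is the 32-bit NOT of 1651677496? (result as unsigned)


~0b1100010011100101001100100111000 = 0b10011101100011010110011011000111 = 2643289799 (32-bit unsigned)

2643289799


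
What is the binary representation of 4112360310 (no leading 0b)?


4112360310 = 11110101000111011010001101110110 in binary

11110101000111011010001101110110


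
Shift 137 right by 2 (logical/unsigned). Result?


0b10001001 >> 2 = 0b100010 = 34

34


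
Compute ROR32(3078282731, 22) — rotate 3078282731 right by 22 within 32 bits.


Rotate 0b10110111011110101101110111101011 right by 22 (32-bit) = 0b11101011011101111010111011011101 = 3950489309

3950489309


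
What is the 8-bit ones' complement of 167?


167 ^ 255 = 88

88


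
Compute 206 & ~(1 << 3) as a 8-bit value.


206 & ~(1 << 3) = 198

198


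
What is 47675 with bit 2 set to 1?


47675 | (1 << 2) = 47675 | 4 = 47679

47679


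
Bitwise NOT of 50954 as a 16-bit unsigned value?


~0b1100011100001010 = 0b11100011110101 = 14581 (16-bit unsigned)

14581


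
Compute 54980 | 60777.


0b1101011011000100 | 0b1110110101101001 = 0b1111111111101101 = 65517

65517


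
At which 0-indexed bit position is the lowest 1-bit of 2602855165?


0b10011011001001000110101011111101. Lowest set bit at position 0

0


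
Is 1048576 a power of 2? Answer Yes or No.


0b100000000000000000000. Only one bit set => Yes

Yes


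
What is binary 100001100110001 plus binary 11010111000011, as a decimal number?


100001100110001 + 11010111000011 = 111100011110100 = 30964

30964


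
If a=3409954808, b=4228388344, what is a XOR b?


3409954808 ^ 4228388344 = 926405120

926405120


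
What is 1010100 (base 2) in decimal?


1010100 in decimal = 84

84


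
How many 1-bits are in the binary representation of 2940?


0b101101111100 has 8 set bits

8


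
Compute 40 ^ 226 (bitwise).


0b101000 ^ 0b11100010 = 0b11001010 = 202

202


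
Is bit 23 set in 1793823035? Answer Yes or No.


0b1101010111010111001000100111011, bit 23 = 1. Yes

Yes


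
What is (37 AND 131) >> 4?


Step 1: 37 & 131 = 1
Step 2: 1 >> 4 = 0

0


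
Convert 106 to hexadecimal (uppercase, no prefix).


106 = 6A hex

6A


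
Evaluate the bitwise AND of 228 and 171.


0b11100100 & 0b10101011 = 0b10100000 = 160

160


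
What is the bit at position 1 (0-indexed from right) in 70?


0b1000110, position 1 = 1

1


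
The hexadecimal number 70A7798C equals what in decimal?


70A7798C hex = 1890023820 decimal

1890023820


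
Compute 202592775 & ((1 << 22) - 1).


202592775 & 4194303 = 1266183

1266183


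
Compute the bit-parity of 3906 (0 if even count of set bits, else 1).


0b111101000010 has 6 ones => parity 0

0


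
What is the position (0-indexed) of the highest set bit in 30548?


0b111011101010100. Highest set bit at position 14

14


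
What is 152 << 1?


0b10011000 << 1 = 0b100110000 = 304

304


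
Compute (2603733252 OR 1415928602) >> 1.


Step 1: 2603733252 | 1415928602 = 3749042974
Step 2: 3749042974 >> 1 = 1874521487

1874521487


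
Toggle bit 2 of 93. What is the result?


93 ^ (1 << 2) = 93 ^ 4 = 89

89


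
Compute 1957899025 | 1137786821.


0b1110100101100110010101100010001 | 0b1000011110100010011111111000101 = 0b1110111111100110011111111010101 = 2012430293

2012430293


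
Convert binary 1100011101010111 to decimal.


1100011101010111 in decimal = 51031

51031


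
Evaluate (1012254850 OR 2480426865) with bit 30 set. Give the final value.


Step 1: 1012254850 | 2480426865 = 3218984947
Step 2: 3218984947 | (1 << 30) = 3218984947 | 1073741824 = 4292726771

4292726771


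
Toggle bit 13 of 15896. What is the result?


15896 ^ (1 << 13) = 15896 ^ 8192 = 7704

7704


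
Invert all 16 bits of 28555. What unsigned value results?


28555 ^ 65535 = 36980

36980


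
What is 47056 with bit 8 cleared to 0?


47056 & ~(1 << 8) = 46800

46800


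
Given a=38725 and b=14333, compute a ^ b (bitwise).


38725 ^ 14333 = 41144

41144


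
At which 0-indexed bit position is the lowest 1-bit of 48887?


0b1011111011110111. Lowest set bit at position 0

0


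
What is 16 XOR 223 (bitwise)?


0b10000 ^ 0b11011111 = 0b11001111 = 207

207


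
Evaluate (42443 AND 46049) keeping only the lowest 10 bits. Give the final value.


Step 1: 42443 & 46049 = 41409
Step 2: 41409 & 1023 = 449

449


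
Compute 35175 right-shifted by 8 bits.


0b1000100101100111 >> 8 = 0b10001001 = 137

137


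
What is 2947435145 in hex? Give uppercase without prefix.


2947435145 = AFAE4A89 hex

AFAE4A89


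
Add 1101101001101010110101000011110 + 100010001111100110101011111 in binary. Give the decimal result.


1101101001101010110101000011110 + 100010001111100110101011111 = 1110001011111010011011101111101 = 1904031613

1904031613


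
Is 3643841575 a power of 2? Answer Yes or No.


0b11011001001100001001110000100111. Multiple bits set => No

No


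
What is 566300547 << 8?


0b100001110000010000111110000011 << 8 = 0b10000111000001000011111000001100000000 = 144972940032

144972940032


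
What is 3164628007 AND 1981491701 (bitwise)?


0b10111100101000000110010000100111 & 0b1110110000110110010100111110101 = 0b110100000000000010000000100101 = 872423461

872423461


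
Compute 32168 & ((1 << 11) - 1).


32168 & 2047 = 1448

1448


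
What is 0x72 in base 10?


72 hex = 114 decimal

114


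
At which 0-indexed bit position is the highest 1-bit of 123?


0b1111011. Highest set bit at position 6

6


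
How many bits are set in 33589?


0b1000001100110101 has 7 set bits

7


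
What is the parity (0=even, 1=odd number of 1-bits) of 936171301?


0b110111110011001101011100100101 has 18 ones => parity 0

0


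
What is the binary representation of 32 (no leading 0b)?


32 = 100000 in binary

100000


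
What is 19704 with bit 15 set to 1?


19704 | (1 << 15) = 19704 | 32768 = 52472

52472


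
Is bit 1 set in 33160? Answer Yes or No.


0b1000000110001000, bit 1 = 0. No

No


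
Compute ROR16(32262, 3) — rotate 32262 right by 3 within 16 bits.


Rotate 0b111111000000110 right by 3 (16-bit) = 0b1100111111000000 = 53184

53184


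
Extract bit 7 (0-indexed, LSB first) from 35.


0b100011, position 7 = 0

0


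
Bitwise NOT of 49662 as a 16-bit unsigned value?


~0b1100000111111110 = 0b11111000000001 = 15873 (16-bit unsigned)

15873


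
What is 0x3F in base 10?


3F hex = 63 decimal

63


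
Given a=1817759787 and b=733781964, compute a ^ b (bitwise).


1817759787 ^ 733781964 = 1206144999

1206144999


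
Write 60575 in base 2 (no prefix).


60575 = 1110110010011111 in binary

1110110010011111


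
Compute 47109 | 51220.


0b1011100000000101 | 0b1100100000010100 = 0b1111100000010101 = 63509

63509


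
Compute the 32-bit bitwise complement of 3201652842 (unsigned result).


~0b10111110110101010101100001101010 = 0b1000001001010101010011110010101 = 1093314453 (32-bit unsigned)

1093314453


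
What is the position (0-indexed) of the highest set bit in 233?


0b11101001. Highest set bit at position 7

7


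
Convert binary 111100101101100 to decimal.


111100101101100 in decimal = 31084

31084


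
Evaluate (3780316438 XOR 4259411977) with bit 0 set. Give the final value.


Step 1: 3780316438 ^ 4259411977 = 481457439
Step 2: 481457439 | (1 << 0) = 481457439 | 1 = 481457439

481457439


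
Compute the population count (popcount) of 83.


0b1010011 has 4 set bits

4


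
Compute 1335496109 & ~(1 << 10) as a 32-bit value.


1335496109 & ~(1 << 10) = 1335495085

1335495085


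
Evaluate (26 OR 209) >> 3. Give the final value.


Step 1: 26 | 209 = 219
Step 2: 219 >> 3 = 27

27


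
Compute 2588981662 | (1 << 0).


2588981662 | (1 << 0) = 2588981662 | 1 = 2588981663

2588981663


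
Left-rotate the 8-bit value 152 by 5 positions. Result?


Rotate 0b10011000 left by 5 (8-bit) = 0b10011 = 19

19


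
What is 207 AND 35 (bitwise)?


0b11001111 & 0b100011 = 0b11 = 3

3


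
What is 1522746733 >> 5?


0b1011010110000110100010101101101 >> 5 = 0b10110101100001101000101011 = 47585835

47585835


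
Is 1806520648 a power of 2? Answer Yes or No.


0b1101011101011010101000101001000. Multiple bits set => No

No


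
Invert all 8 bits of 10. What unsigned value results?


10 ^ 255 = 245

245


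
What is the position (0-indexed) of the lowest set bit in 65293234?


0b11111001000100101110110010. Lowest set bit at position 1

1


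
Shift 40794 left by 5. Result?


0b1001111101011010 << 5 = 0b100111110101101000000 = 1305408

1305408


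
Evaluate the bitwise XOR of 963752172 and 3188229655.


0b111001011100011011000011101100 ^ 0b10111110000010001000011000010111 = 0b10000111011110010011011011111011 = 2272868091

2272868091


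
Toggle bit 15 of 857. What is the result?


857 ^ (1 << 15) = 857 ^ 32768 = 33625

33625


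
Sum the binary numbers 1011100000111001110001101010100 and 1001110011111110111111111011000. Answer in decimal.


1011100000111001110001101010100 + 1001110011111110111111111011000 = 10101010100111000110001100101100 = 2862375724

2862375724


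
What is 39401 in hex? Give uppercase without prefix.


39401 = 99E9 hex

99E9


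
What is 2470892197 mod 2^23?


2470892197 & 8388607 = 4641445

4641445


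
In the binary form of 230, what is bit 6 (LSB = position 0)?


0b11100110, position 6 = 1

1


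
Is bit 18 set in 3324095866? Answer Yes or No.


0b11000110001000011010110101111010, bit 18 = 0. No

No


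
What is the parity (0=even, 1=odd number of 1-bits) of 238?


0b11101110 has 6 ones => parity 0

0


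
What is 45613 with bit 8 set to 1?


45613 | (1 << 8) = 45613 | 256 = 45869

45869


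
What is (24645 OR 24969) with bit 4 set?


Step 1: 24645 | 24969 = 25037
Step 2: 25037 | (1 << 4) = 25037 | 16 = 25053

25053


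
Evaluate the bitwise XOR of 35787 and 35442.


0b1000101111001011 ^ 0b1000101001110010 = 0b110111001 = 441

441


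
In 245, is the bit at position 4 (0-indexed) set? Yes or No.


0b11110101, bit 4 = 1. Yes

Yes


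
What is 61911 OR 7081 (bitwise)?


0b1111000111010111 | 0b1101110101001 = 0b1111101111111111 = 64511

64511


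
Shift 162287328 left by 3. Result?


0b1001101011000100111011100000 << 3 = 0b1001101011000100111011100000000 = 1298298624

1298298624


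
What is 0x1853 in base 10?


1853 hex = 6227 decimal

6227


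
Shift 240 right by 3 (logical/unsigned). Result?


0b11110000 >> 3 = 0b11110 = 30

30


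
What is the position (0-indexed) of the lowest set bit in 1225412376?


0b1001001000010100100111100011000. Lowest set bit at position 3

3


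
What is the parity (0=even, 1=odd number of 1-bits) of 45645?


0b1011001001001101 has 8 ones => parity 0

0


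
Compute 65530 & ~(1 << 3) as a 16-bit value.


65530 & ~(1 << 3) = 65522

65522


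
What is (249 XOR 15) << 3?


Step 1: 249 ^ 15 = 246
Step 2: 246 << 3 = 1968

1968


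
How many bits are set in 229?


0b11100101 has 5 set bits

5


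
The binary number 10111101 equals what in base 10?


10111101 in decimal = 189

189


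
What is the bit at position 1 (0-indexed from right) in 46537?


0b1011010111001001, position 1 = 0

0


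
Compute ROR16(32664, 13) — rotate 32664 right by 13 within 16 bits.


Rotate 0b111111110011000 right by 13 (16-bit) = 0b1111110011000011 = 64707

64707


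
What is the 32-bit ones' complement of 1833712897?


1833712897 ^ 4294967295 = 2461254398

2461254398


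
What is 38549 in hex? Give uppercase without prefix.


38549 = 9695 hex

9695


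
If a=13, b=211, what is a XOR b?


13 ^ 211 = 222

222


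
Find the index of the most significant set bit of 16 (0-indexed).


0b10000. Highest set bit at position 4

4


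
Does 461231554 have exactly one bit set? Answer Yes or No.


0b11011011111011101010111000010. Multiple bits set => No

No


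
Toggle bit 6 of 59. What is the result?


59 ^ (1 << 6) = 59 ^ 64 = 123

123


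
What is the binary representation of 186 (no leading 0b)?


186 = 10111010 in binary

10111010


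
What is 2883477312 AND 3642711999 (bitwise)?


0b10101011110111100101111101000000 & 0b11011001000111110101111110111111 = 0b10001001000111100101111100000000 = 2300468992

2300468992


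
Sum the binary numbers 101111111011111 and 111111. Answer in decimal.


101111111011111 + 111111 = 110000000011110 = 24606

24606


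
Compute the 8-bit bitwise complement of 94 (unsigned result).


~0b1011110 = 0b10100001 = 161 (8-bit unsigned)

161


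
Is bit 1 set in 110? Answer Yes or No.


0b1101110, bit 1 = 1. Yes

Yes


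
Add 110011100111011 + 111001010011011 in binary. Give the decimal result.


110011100111011 + 111001010011011 = 1101100111010110 = 55766

55766


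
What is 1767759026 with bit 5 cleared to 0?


1767759026 & ~(1 << 5) = 1767758994

1767758994


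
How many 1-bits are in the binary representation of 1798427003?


0b1101011001100011101000101111011 has 18 set bits

18


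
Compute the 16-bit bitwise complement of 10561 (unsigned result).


~0b10100101000001 = 0b1101011010111110 = 54974 (16-bit unsigned)

54974


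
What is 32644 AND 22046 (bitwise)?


0b111111110000100 & 0b101011000011110 = 0b101011000000100 = 22020

22020


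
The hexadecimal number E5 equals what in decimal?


E5 hex = 229 decimal

229


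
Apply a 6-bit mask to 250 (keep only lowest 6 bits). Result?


250 & 63 = 58

58


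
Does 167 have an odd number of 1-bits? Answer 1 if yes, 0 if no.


0b10100111 has 5 ones => parity 1

1


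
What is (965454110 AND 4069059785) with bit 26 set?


Step 1: 965454110 & 4069059785 = 814262280
Step 2: 814262280 | (1 << 26) = 814262280 | 67108864 = 881371144

881371144


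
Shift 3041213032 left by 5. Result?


0b10110101010001010011101001101000 << 5 = 0b1011010101000101001110100110100000000 = 97318817024

97318817024


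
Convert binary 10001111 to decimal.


10001111 in decimal = 143

143


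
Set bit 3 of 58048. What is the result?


58048 | (1 << 3) = 58048 | 8 = 58056

58056


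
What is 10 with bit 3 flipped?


10 ^ (1 << 3) = 10 ^ 8 = 2

2


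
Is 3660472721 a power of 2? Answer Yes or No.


0b11011010001011100110000110010001. Multiple bits set => No

No


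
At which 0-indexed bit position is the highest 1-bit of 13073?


0b11001100010001. Highest set bit at position 13

13


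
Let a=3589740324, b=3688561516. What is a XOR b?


3589740324 ^ 3688561516 = 237890632

237890632


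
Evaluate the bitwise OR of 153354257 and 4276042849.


0b1001001001000000000000010001 | 0b11111110110111110011110001100001 = 0b11111111111111110011110001110001 = 4294917233

4294917233


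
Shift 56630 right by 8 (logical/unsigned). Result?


0b1101110100110110 >> 8 = 0b11011101 = 221

221


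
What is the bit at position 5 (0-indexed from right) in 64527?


0b1111110000001111, position 5 = 0

0


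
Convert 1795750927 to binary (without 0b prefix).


1795750927 = 1101011000010001111110000001111 in binary

1101011000010001111110000001111


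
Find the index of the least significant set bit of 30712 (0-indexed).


0b111011111111000. Lowest set bit at position 3

3


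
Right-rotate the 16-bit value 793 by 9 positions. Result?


Rotate 0b1100011001 right by 9 (16-bit) = 0b1000110010000001 = 35969

35969


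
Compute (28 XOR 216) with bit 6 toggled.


Step 1: 28 ^ 216 = 196
Step 2: 196 ^ (1 << 6) = 196 ^ 64 = 132

132


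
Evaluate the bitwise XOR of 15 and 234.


0b1111 ^ 0b11101010 = 0b11100101 = 229

229


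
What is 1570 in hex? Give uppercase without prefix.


1570 = 622 hex

622


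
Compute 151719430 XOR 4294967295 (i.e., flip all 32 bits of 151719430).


151719430 ^ 4294967295 = 4143247865

4143247865


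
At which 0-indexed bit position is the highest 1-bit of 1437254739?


0b1010101101010101100010001010011. Highest set bit at position 30

30


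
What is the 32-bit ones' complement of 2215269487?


2215269487 ^ 4294967295 = 2079697808

2079697808


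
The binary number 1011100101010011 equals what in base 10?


1011100101010011 in decimal = 47443

47443


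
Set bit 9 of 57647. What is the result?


57647 | (1 << 9) = 57647 | 512 = 58159

58159


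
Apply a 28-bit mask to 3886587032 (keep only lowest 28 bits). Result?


3886587032 & 268435455 = 128490648

128490648


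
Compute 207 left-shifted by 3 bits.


0b11001111 << 3 = 0b11001111000 = 1656

1656


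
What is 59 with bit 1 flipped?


59 ^ (1 << 1) = 59 ^ 2 = 57

57


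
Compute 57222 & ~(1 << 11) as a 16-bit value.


57222 & ~(1 << 11) = 55174

55174


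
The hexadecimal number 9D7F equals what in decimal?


9D7F hex = 40319 decimal

40319


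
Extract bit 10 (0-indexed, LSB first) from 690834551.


0b101001001011010100110001110111, position 10 = 1

1


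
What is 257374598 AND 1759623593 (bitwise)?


0b1111010101110011100110000110 & 0b1101000111000011011100110101001 = 0b1000010000010011100110000000 = 138492288

138492288


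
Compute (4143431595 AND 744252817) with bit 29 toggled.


Step 1: 4143431595 & 744252817 = 609494401
Step 2: 609494401 ^ (1 << 29) = 609494401 ^ 536870912 = 72623489

72623489


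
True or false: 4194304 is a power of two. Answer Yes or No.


0b10000000000000000000000. Only one bit set => Yes

Yes


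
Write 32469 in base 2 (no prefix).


32469 = 111111011010101 in binary

111111011010101


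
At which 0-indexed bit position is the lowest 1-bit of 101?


0b1100101. Lowest set bit at position 0

0


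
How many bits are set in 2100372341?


0b1111101001100010010001101110101 has 17 set bits

17


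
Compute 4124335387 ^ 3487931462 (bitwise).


0b11110101110101000101110100011011 ^ 0b11001111111001011001110001000110 = 0b111010001100011100000101011101 = 976339293

976339293


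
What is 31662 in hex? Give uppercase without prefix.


31662 = 7BAE hex

7BAE


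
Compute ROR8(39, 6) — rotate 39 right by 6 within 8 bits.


Rotate 0b100111 right by 6 (8-bit) = 0b10011100 = 156

156


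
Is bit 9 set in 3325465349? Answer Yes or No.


0b11000110001101101001001100000101, bit 9 = 1. Yes

Yes


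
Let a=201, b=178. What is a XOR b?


201 ^ 178 = 123

123


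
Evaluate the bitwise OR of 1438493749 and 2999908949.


0b1010101101111011010110000110101 | 0b10110010110011101111101001010101 = 0b11110111111111111111111001110101 = 4160749173

4160749173


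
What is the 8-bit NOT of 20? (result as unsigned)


~0b10100 = 0b11101011 = 235 (8-bit unsigned)

235


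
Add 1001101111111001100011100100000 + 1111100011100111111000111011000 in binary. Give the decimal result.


1001101111111001100011100100000 + 1111100011100111111000111011000 = 11001010011100001011100011111000 = 3396385016

3396385016


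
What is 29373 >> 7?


0b111001010111101 >> 7 = 0b11100101 = 229

229


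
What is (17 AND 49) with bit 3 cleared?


Step 1: 17 & 49 = 17
Step 2: 17 & ~(1 << 3) = 17

17


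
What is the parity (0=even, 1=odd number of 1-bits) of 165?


0b10100101 has 4 ones => parity 0

0


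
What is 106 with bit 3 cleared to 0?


106 & ~(1 << 3) = 98

98


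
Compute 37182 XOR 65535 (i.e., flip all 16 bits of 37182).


37182 ^ 65535 = 28353

28353


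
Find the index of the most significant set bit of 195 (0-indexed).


0b11000011. Highest set bit at position 7

7


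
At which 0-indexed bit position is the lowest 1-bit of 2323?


0b100100010011. Lowest set bit at position 0

0


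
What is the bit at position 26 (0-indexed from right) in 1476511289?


0b1011000000000011100011000111001, position 26 = 0

0


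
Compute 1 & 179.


0b1 & 0b10110011 = 0b1 = 1

1


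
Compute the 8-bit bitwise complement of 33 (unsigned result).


~0b100001 = 0b11011110 = 222 (8-bit unsigned)

222


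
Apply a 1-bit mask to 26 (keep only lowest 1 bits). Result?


26 & 1 = 0

0


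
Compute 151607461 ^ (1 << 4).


151607461 ^ (1 << 4) = 151607461 ^ 16 = 151607477

151607477


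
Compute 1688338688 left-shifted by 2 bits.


0b1100100101000100000000100000000 << 2 = 0b110010010100010000000010000000000 = 6753354752

6753354752


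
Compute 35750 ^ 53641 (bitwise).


0b1000101110100110 ^ 0b1101000110001001 = 0b101101000101111 = 23087

23087


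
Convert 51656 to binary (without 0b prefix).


51656 = 1100100111001000 in binary

1100100111001000


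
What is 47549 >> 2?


0b1011100110111101 >> 2 = 0b10111001101111 = 11887

11887


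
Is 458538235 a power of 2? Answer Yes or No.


0b11011010101001011110011111011. Multiple bits set => No

No


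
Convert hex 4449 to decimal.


4449 hex = 17481 decimal

17481


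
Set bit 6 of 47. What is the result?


47 | (1 << 6) = 47 | 64 = 111

111


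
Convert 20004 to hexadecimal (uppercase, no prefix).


20004 = 4E24 hex

4E24


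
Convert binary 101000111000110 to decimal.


101000111000110 in decimal = 20934

20934


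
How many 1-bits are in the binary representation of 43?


0b101011 has 4 set bits

4


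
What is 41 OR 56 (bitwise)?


0b101001 | 0b111000 = 0b111001 = 57

57


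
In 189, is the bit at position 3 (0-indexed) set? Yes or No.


0b10111101, bit 3 = 1. Yes

Yes


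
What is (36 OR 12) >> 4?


Step 1: 36 | 12 = 44
Step 2: 44 >> 4 = 2

2


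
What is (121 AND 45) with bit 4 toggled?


Step 1: 121 & 45 = 41
Step 2: 41 ^ (1 << 4) = 41 ^ 16 = 57

57


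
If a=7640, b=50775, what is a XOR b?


7640 ^ 50775 = 56207

56207


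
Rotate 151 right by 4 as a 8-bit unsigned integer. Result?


Rotate 0b10010111 right by 4 (8-bit) = 0b1111001 = 121

121


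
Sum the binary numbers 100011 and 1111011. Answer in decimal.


100011 + 1111011 = 10011110 = 158

158


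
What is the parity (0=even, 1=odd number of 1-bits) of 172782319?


0b1010010011000111001011101111 has 16 ones => parity 0

0


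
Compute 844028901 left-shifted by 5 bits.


0b110010010011101101101111100101 << 5 = 0b11001001001110110110111110010100000 = 27008924832

27008924832


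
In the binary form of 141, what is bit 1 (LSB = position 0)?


0b10001101, position 1 = 0

0


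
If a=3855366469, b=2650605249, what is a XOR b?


3855366469 ^ 2650605249 = 2016493444

2016493444


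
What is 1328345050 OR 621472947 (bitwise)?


0b1001111001011001110111111011010 | 0b100101000010101110110010110011 = 0b1101111001011101110111111111011 = 1865347067

1865347067


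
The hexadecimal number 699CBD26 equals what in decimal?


699CBD26 hex = 1771879718 decimal

1771879718


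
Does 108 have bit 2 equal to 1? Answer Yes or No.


0b1101100, bit 2 = 1. Yes

Yes


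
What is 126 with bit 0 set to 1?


126 | (1 << 0) = 126 | 1 = 127

127


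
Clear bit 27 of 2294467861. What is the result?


2294467861 & ~(1 << 27) = 2160250133

2160250133


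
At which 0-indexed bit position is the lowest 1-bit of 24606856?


0b1011101110111100010001000. Lowest set bit at position 3

3


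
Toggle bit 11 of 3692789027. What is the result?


3692789027 ^ (1 << 11) = 3692789027 ^ 2048 = 3692786979

3692786979


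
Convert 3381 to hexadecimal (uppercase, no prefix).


3381 = D35 hex

D35


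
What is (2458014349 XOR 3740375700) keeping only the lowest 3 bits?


Step 1: 2458014349 ^ 3740375700 = 1282656281
Step 2: 1282656281 & 7 = 1

1


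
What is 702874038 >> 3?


0b101001111001010000000110110110 >> 3 = 0b101001111001010000000110110 = 87859254

87859254


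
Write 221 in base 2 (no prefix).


221 = 11011101 in binary

11011101


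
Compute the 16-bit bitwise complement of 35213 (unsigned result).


~0b1000100110001101 = 0b111011001110010 = 30322 (16-bit unsigned)

30322


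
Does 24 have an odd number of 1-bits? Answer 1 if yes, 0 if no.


0b11000 has 2 ones => parity 0

0


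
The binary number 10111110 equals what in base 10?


10111110 in decimal = 190

190
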